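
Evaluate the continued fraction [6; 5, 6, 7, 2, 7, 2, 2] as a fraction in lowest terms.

Using pₖ = aₖpₖ₋₁ + pₖ₋₂ and qₖ = aₖqₖ₋₁ + qₖ₋₂:
  k=0: a=6, p=6, q=1
  k=1: a=5, p=31, q=5
  k=2: a=6, p=192, q=31
  k=3: a=7, p=1375, q=222
  k=4: a=2, p=2942, q=475
  k=5: a=7, p=21969, q=3547
  k=6: a=2, p=46880, q=7569
  k=7: a=2, p=115729, q=18685

115729/18685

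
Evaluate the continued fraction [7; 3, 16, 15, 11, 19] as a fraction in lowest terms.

1142291/155911

Fold from the inside: start with 19/1.
  11 + 1/19 = 210/19
  15 + 19/210 = 3169/210
  16 + 210/3169 = 50914/3169
  3 + 3169/50914 = 155911/50914
  7 + 50914/155911 = 1142291/155911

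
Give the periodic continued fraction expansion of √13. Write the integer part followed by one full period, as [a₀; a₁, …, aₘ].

[3; 1, 1, 1, 1, 6]

a₀ = ⌊√13⌋ = 3.
With m₀=0, d₀=1 and mₖ₊₁ = dₖaₖ − mₖ, dₖ₊₁ = (n − mₖ₊₁²)/dₖ, aₖ₊₁ = ⌊(a₀+mₖ₊₁)/dₖ₊₁⌋:
  k=1: m=3, d=4, a=1
  k=2: m=1, d=3, a=1
  k=3: m=2, d=3, a=1
  k=4: m=1, d=4, a=1
  k=5: m=3, d=1, a=6
d=1 and a=2a₀=6 at k=5, so the next step gives (m, d) = (3, 4) again — its k=1 value — and the period has length 5.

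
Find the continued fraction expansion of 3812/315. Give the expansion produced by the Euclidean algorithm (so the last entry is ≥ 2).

[12; 9, 1, 5, 2, 2]

3812 = 12·315 + 32
315 = 9·32 + 27
32 = 1·27 + 5
27 = 5·5 + 2
5 = 2·2 + 1
2 = 2·1 + 0  (stop)
So 3812/315 = [12; 9, 1, 5, 2, 2].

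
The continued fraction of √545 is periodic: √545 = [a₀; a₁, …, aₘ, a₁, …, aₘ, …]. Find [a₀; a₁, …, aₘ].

[23; 2, 1, 8, 1, 2, 46]

a₀ = ⌊√545⌋ = 23.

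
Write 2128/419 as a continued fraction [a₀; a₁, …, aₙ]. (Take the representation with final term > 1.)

[5; 12, 1, 2, 3, 3]

2128 = 5*419 + 33
419 = 12*33 + 23
33 = 1*23 + 10
23 = 2*10 + 3
10 = 3*3 + 1
3 = 3*1 + 0  (stop)
So 2128/419 = [5; 12, 1, 2, 3, 3].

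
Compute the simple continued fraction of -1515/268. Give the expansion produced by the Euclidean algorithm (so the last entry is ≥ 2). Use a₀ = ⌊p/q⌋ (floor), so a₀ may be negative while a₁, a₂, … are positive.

-1515 = -6·268 + 93
268 = 2·93 + 82
93 = 1·82 + 11
82 = 7·11 + 5
11 = 2·5 + 1
5 = 5·1 + 0  (stop)
So -1515/268 = [-6; 2, 1, 7, 2, 5].

[-6; 2, 1, 7, 2, 5]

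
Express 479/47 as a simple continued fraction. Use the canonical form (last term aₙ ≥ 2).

479 = 10*47 + 9
47 = 5*9 + 2
9 = 4*2 + 1
2 = 2*1 + 0  (stop)
So 479/47 = [10; 5, 4, 2].

[10; 5, 4, 2]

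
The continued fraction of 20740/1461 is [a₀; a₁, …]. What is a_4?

20740 = 14·1461 + 286   →  a_0 = 14
1461 = 5·286 + 31   →  a_1 = 5
286 = 9·31 + 7   →  a_2 = 9
31 = 4·7 + 3   →  a_3 = 4
7 = 2·3 + 1   →  a_4 = 2

2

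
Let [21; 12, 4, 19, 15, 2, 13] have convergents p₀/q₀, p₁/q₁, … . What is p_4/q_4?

299233/14194

Using pₖ = aₖpₖ₋₁ + pₖ₋₂, qₖ = aₖqₖ₋₁ + qₖ₋₂ (with p₋₁=1, p₋₂=0, q₋₁=0, q₋₂=1):
  k=0: a=21, p=21, q=1
  k=1: a=12, p=253, q=12
  k=2: a=4, p=1033, q=49
  k=3: a=19, p=19880, q=943
  k=4: a=15, p=299233, q=14194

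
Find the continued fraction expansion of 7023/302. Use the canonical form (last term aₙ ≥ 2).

[23; 3, 1, 11, 1, 5]

7023 = 23*302 + 77
302 = 3*77 + 71
77 = 1*71 + 6
71 = 11*6 + 5
6 = 1*5 + 1
5 = 5*1 + 0  (stop)
So 7023/302 = [23; 3, 1, 11, 1, 5].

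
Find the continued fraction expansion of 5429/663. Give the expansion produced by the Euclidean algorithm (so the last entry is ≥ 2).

[8; 5, 3, 3, 2, 5]

5429 = 8*663 + 125
663 = 5*125 + 38
125 = 3*38 + 11
38 = 3*11 + 5
11 = 2*5 + 1
5 = 5*1 + 0  (stop)
So 5429/663 = [8; 5, 3, 3, 2, 5].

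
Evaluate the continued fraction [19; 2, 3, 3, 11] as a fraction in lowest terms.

5053/260

Using pₖ = aₖpₖ₋₁ + pₖ₋₂ and qₖ = aₖqₖ₋₁ + qₖ₋₂:
  k=0: a=19, p=19, q=1
  k=1: a=2, p=39, q=2
  k=2: a=3, p=136, q=7
  k=3: a=3, p=447, q=23
  k=4: a=11, p=5053, q=260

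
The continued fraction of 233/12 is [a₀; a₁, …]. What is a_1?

233 = 19·12 + 5   →  a_0 = 19
12 = 2·5 + 2   →  a_1 = 2

2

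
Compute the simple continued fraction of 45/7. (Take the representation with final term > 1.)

45 = 6×7 + 3
7 = 2×3 + 1
3 = 3×1 + 0  (stop)
So 45/7 = [6; 2, 3].

[6; 2, 3]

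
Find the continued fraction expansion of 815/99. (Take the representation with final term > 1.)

815 = 8·99 + 23
99 = 4·23 + 7
23 = 3·7 + 2
7 = 3·2 + 1
2 = 2·1 + 0  (stop)
So 815/99 = [8; 4, 3, 3, 2].

[8; 4, 3, 3, 2]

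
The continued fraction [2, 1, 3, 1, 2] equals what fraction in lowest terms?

39/14

Fold from the inside: start with 2/1.
  1 + 1/2 = 3/2
  3 + 2/3 = 11/3
  1 + 3/11 = 14/11
  2 + 11/14 = 39/14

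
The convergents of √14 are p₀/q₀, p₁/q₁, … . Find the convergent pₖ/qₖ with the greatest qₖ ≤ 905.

3027/809

√14 = [3; 1, 2, 1, 6, …] (period length 4).
Convergents:
  p_0/q_0 = 3/1
  p_1/q_1 = 4/1
  p_2/q_2 = 11/3
  p_3/q_3 = 15/4
  p_4/q_4 = 101/27
  p_5/q_5 = 116/31
  p_6/q_6 = 333/89
  p_7/q_7 = 449/120
  p_8/q_8 = 3027/809
  p_9/q_9 = 3476/929
q_8 = 809 ≤ 905 < 929 = q_9, so the answer is 3027/809.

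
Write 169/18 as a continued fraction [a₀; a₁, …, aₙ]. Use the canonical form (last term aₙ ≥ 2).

[9; 2, 1, 1, 3]

169 = 9×18 + 7
18 = 2×7 + 4
7 = 1×4 + 3
4 = 1×3 + 1
3 = 3×1 + 0  (stop)
So 169/18 = [9; 2, 1, 1, 3].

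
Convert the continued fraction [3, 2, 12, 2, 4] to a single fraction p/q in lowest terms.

Fold from the inside: start with 4/1.
  2 + 1/4 = 9/4
  12 + 4/9 = 112/9
  2 + 9/112 = 233/112
  3 + 112/233 = 811/233

811/233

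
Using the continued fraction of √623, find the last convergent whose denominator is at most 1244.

30551/1224

√623 = [24; 1, 23, 1, 48, …] (period length 4).
Convergents:
  p_0/q_0 = 24/1
  p_1/q_1 = 25/1
  p_2/q_2 = 599/24
  p_3/q_3 = 624/25
  p_4/q_4 = 30551/1224
  p_5/q_5 = 31175/1249
q_4 = 1224 ≤ 1244 < 1249 = q_5, so the answer is 30551/1224.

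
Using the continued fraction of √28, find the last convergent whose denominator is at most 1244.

√28 = [5; 3, 2, 3, 10, …] (period length 4).
Convergents:
  p_0/q_0 = 5/1
  p_1/q_1 = 16/3
  p_2/q_2 = 37/7
  p_3/q_3 = 127/24
  p_4/q_4 = 1307/247
  p_5/q_5 = 4048/765
  p_6/q_6 = 9403/1777
q_5 = 765 ≤ 1244 < 1777 = q_6, so the answer is 4048/765.

4048/765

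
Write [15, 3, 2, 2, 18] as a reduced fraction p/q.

4787/313

Fold from the inside: start with 18/1.
  2 + 1/18 = 37/18
  2 + 18/37 = 92/37
  3 + 37/92 = 313/92
  15 + 92/313 = 4787/313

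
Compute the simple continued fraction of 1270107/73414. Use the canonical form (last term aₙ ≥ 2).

[17; 3, 3, 16, 11, 2, 19]

1270107 = 17·73414 + 22069
73414 = 3·22069 + 7207
22069 = 3·7207 + 448
7207 = 16·448 + 39
448 = 11·39 + 19
39 = 2·19 + 1
19 = 19·1 + 0  (stop)
So 1270107/73414 = [17; 3, 3, 16, 11, 2, 19].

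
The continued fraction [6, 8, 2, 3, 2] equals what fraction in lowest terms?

826/135

Fold from the inside: start with 2/1.
  3 + 1/2 = 7/2
  2 + 2/7 = 16/7
  8 + 7/16 = 135/16
  6 + 16/135 = 826/135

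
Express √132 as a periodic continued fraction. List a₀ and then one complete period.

[11; 2, 22]

a₀ = ⌊√132⌋ = 11.
With m₀=0, d₀=1 and mₖ₊₁ = dₖaₖ − mₖ, dₖ₊₁ = (n − mₖ₊₁²)/dₖ, aₖ₊₁ = ⌊(a₀+mₖ₊₁)/dₖ₊₁⌋:
  k=1: m=11, d=11, a=2
  k=2: m=11, d=1, a=22
d=1 and a=2a₀=22 at k=2, so the next step gives (m, d) = (11, 11) again — its k=1 value — and the period has length 2.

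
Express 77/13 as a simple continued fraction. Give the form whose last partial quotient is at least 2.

[5; 1, 12]

77 = 5×13 + 12
13 = 1×12 + 1
12 = 12×1 + 0  (stop)
So 77/13 = [5; 1, 12].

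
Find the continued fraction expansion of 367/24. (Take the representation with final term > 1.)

[15; 3, 2, 3]

367 = 15×24 + 7
24 = 3×7 + 3
7 = 2×3 + 1
3 = 3×1 + 0  (stop)
So 367/24 = [15; 3, 2, 3].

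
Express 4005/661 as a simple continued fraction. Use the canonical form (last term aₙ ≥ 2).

[6; 16, 1, 18, 2]

4005 = 6*661 + 39
661 = 16*39 + 37
39 = 1*37 + 2
37 = 18*2 + 1
2 = 2*1 + 0  (stop)
So 4005/661 = [6; 16, 1, 18, 2].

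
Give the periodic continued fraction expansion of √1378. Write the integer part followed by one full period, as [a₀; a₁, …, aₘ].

a₀ = ⌊√1378⌋ = 37.
With m₀=0, d₀=1 and mₖ₊₁ = dₖaₖ − mₖ, dₖ₊₁ = (n − mₖ₊₁²)/dₖ, aₖ₊₁ = ⌊(a₀+mₖ₊₁)/dₖ₊₁⌋:
  k=1: m=37, d=9, a=8
  k=2: m=35, d=17, a=4
  k=3: m=33, d=17, a=4
  k=4: m=35, d=9, a=8
  k=5: m=37, d=1, a=74
d=1 and a=2a₀=74 at k=5, so the next step gives (m, d) = (37, 9) again — its k=1 value — and the period has length 5.

[37; 8, 4, 4, 8, 74]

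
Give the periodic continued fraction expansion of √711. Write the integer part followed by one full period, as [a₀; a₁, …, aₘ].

[26; 1, 1, 1, 52]

a₀ = ⌊√711⌋ = 26.
With m₀=0, d₀=1 and mₖ₊₁ = dₖaₖ − mₖ, dₖ₊₁ = (n − mₖ₊₁²)/dₖ, aₖ₊₁ = ⌊(a₀+mₖ₊₁)/dₖ₊₁⌋:
  k=1: m=26, d=35, a=1
  k=2: m=9, d=18, a=1
  k=3: m=9, d=35, a=1
  k=4: m=26, d=1, a=52
d=1 and a=2a₀=52 at k=4, so the next step gives (m, d) = (26, 35) again — its k=1 value — and the period has length 4.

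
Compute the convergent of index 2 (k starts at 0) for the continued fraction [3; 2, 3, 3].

Using pₖ = aₖpₖ₋₁ + pₖ₋₂, qₖ = aₖqₖ₋₁ + qₖ₋₂ (with p₋₁=1, p₋₂=0, q₋₁=0, q₋₂=1):
  k=0: a=3, p=3, q=1
  k=1: a=2, p=7, q=2
  k=2: a=3, p=24, q=7

24/7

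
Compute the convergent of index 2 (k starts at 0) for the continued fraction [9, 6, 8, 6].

449/49

Using pₖ = aₖpₖ₋₁ + pₖ₋₂, qₖ = aₖqₖ₋₁ + qₖ₋₂ (with p₋₁=1, p₋₂=0, q₋₁=0, q₋₂=1):
  k=0: a=9, p=9, q=1
  k=1: a=6, p=55, q=6
  k=2: a=8, p=449, q=49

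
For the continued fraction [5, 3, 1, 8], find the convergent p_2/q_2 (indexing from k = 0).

21/4

Using pₖ = aₖpₖ₋₁ + pₖ₋₂, qₖ = aₖqₖ₋₁ + qₖ₋₂ (with p₋₁=1, p₋₂=0, q₋₁=0, q₋₂=1):
  k=0: a=5, p=5, q=1
  k=1: a=3, p=16, q=3
  k=2: a=1, p=21, q=4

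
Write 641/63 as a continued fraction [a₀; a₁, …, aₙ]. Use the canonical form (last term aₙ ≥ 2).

[10; 5, 1, 2, 1, 2]

641 = 10*63 + 11
63 = 5*11 + 8
11 = 1*8 + 3
8 = 2*3 + 2
3 = 1*2 + 1
2 = 2*1 + 0  (stop)
So 641/63 = [10; 5, 1, 2, 1, 2].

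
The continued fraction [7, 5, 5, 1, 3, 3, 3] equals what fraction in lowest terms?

9229/1283

Using pₖ = aₖpₖ₋₁ + pₖ₋₂ and qₖ = aₖqₖ₋₁ + qₖ₋₂:
  k=0: a=7, p=7, q=1
  k=1: a=5, p=36, q=5
  k=2: a=5, p=187, q=26
  k=3: a=1, p=223, q=31
  k=4: a=3, p=856, q=119
  k=5: a=3, p=2791, q=388
  k=6: a=3, p=9229, q=1283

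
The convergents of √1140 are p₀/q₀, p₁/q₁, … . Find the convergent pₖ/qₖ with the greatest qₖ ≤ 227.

2431/72

√1140 = [33; 1, 3, 4, 3, 1, 66, …] (period length 6).
Convergents:
  p_0/q_0 = 33/1
  p_1/q_1 = 34/1
  p_2/q_2 = 135/4
  p_3/q_3 = 574/17
  p_4/q_4 = 1857/55
  p_5/q_5 = 2431/72
  p_6/q_6 = 162303/4807
q_5 = 72 ≤ 227 < 4807 = q_6, so the answer is 2431/72.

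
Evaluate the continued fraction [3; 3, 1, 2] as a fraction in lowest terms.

Using pₖ = aₖpₖ₋₁ + pₖ₋₂ and qₖ = aₖqₖ₋₁ + qₖ₋₂:
  k=0: a=3, p=3, q=1
  k=1: a=3, p=10, q=3
  k=2: a=1, p=13, q=4
  k=3: a=2, p=36, q=11

36/11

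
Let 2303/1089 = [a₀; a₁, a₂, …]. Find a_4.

2303 = 2·1089 + 125   →  a_0 = 2
1089 = 8·125 + 89   →  a_1 = 8
125 = 1·89 + 36   →  a_2 = 1
89 = 2·36 + 17   →  a_3 = 2
36 = 2·17 + 2   →  a_4 = 2

2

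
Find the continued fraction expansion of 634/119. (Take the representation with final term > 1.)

[5; 3, 19, 2]

634 = 5*119 + 39
119 = 3*39 + 2
39 = 19*2 + 1
2 = 2*1 + 0  (stop)
So 634/119 = [5; 3, 19, 2].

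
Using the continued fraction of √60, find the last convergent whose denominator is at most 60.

√60 = [7; 1, 2, 1, 14, …] (period length 4).
Convergents:
  p_0/q_0 = 7/1
  p_1/q_1 = 8/1
  p_2/q_2 = 23/3
  p_3/q_3 = 31/4
  p_4/q_4 = 457/59
  p_5/q_5 = 488/63
q_4 = 59 ≤ 60 < 63 = q_5, so the answer is 457/59.

457/59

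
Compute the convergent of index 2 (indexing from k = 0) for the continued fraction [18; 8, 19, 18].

2773/153

Using pₖ = aₖpₖ₋₁ + pₖ₋₂, qₖ = aₖqₖ₋₁ + qₖ₋₂ (with p₋₁=1, p₋₂=0, q₋₁=0, q₋₂=1):
  k=0: a=18, p=18, q=1
  k=1: a=8, p=145, q=8
  k=2: a=19, p=2773, q=153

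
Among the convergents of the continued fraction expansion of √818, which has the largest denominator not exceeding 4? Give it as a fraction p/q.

√818 = [28; 1, 1, 1, 1, 56, …] (period length 5).
Convergents:
  p_0/q_0 = 28/1
  p_1/q_1 = 29/1
  p_2/q_2 = 57/2
  p_3/q_3 = 86/3
  p_4/q_4 = 143/5
q_3 = 3 ≤ 4 < 5 = q_4, so the answer is 86/3.

86/3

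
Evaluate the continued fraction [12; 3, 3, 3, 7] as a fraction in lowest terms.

2965/241

Using pₖ = aₖpₖ₋₁ + pₖ₋₂ and qₖ = aₖqₖ₋₁ + qₖ₋₂:
  k=0: a=12, p=12, q=1
  k=1: a=3, p=37, q=3
  k=2: a=3, p=123, q=10
  k=3: a=3, p=406, q=33
  k=4: a=7, p=2965, q=241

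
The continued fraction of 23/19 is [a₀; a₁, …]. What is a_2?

23 = 1·19 + 4   →  a_0 = 1
19 = 4·4 + 3   →  a_1 = 4
4 = 1·3 + 1   →  a_2 = 1

1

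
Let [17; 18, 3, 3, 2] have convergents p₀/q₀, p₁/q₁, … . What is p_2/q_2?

Using pₖ = aₖpₖ₋₁ + pₖ₋₂, qₖ = aₖqₖ₋₁ + qₖ₋₂ (with p₋₁=1, p₋₂=0, q₋₁=0, q₋₂=1):
  k=0: a=17, p=17, q=1
  k=1: a=18, p=307, q=18
  k=2: a=3, p=938, q=55

938/55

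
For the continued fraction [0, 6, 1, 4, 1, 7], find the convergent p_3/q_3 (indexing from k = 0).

5/34

Using pₖ = aₖpₖ₋₁ + pₖ₋₂, qₖ = aₖqₖ₋₁ + qₖ₋₂ (with p₋₁=1, p₋₂=0, q₋₁=0, q₋₂=1):
  k=0: a=0, p=0, q=1
  k=1: a=6, p=1, q=6
  k=2: a=1, p=1, q=7
  k=3: a=4, p=5, q=34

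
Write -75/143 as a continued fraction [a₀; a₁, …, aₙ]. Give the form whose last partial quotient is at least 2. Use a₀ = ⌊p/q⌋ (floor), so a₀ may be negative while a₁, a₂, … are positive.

-75 = -1·143 + 68
143 = 2·68 + 7
68 = 9·7 + 5
7 = 1·5 + 2
5 = 2·2 + 1
2 = 2·1 + 0  (stop)
So -75/143 = [-1; 2, 9, 1, 2, 2].

[-1; 2, 9, 1, 2, 2]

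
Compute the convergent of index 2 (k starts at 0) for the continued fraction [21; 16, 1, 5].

Using pₖ = aₖpₖ₋₁ + pₖ₋₂, qₖ = aₖqₖ₋₁ + qₖ₋₂ (with p₋₁=1, p₋₂=0, q₋₁=0, q₋₂=1):
  k=0: a=21, p=21, q=1
  k=1: a=16, p=337, q=16
  k=2: a=1, p=358, q=17

358/17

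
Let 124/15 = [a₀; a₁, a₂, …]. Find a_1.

3

124 = 8·15 + 4   →  a_0 = 8
15 = 3·4 + 3   →  a_1 = 3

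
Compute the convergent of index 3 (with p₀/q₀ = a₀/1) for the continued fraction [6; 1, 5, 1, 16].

Using pₖ = aₖpₖ₋₁ + pₖ₋₂, qₖ = aₖqₖ₋₁ + qₖ₋₂ (with p₋₁=1, p₋₂=0, q₋₁=0, q₋₂=1):
  k=0: a=6, p=6, q=1
  k=1: a=1, p=7, q=1
  k=2: a=5, p=41, q=6
  k=3: a=1, p=48, q=7

48/7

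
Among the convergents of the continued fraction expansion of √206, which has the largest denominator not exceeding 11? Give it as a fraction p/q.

43/3

√206 = [14; 2, 1, 5, 14, 5, 1, 2, 28, …] (period length 8).
Convergents:
  p_0/q_0 = 14/1
  p_1/q_1 = 29/2
  p_2/q_2 = 43/3
  p_3/q_3 = 244/17
q_2 = 3 ≤ 11 < 17 = q_3, so the answer is 43/3.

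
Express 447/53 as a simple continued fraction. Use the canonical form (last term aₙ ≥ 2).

447 = 8×53 + 23
53 = 2×23 + 7
23 = 3×7 + 2
7 = 3×2 + 1
2 = 2×1 + 0  (stop)
So 447/53 = [8; 2, 3, 3, 2].

[8; 2, 3, 3, 2]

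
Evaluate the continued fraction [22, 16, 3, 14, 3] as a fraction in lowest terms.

Using pₖ = aₖpₖ₋₁ + pₖ₋₂ and qₖ = aₖqₖ₋₁ + qₖ₋₂:
  k=0: a=22, p=22, q=1
  k=1: a=16, p=353, q=16
  k=2: a=3, p=1081, q=49
  k=3: a=14, p=15487, q=702
  k=4: a=3, p=47542, q=2155

47542/2155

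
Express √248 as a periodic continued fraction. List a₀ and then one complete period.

[15; 1, 2, 1, 30]

a₀ = ⌊√248⌋ = 15.
With m₀=0, d₀=1 and mₖ₊₁ = dₖaₖ − mₖ, dₖ₊₁ = (n − mₖ₊₁²)/dₖ, aₖ₊₁ = ⌊(a₀+mₖ₊₁)/dₖ₊₁⌋:
  k=1: m=15, d=23, a=1
  k=2: m=8, d=8, a=2
  k=3: m=8, d=23, a=1
  k=4: m=15, d=1, a=30
d=1 and a=2a₀=30 at k=4, so the next step gives (m, d) = (15, 23) again — its k=1 value — and the period has length 4.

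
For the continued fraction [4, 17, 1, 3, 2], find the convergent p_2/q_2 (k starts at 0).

Using pₖ = aₖpₖ₋₁ + pₖ₋₂, qₖ = aₖqₖ₋₁ + qₖ₋₂ (with p₋₁=1, p₋₂=0, q₋₁=0, q₋₂=1):
  k=0: a=4, p=4, q=1
  k=1: a=17, p=69, q=17
  k=2: a=1, p=73, q=18

73/18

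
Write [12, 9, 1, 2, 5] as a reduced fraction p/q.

1876/155

Using pₖ = aₖpₖ₋₁ + pₖ₋₂ and qₖ = aₖqₖ₋₁ + qₖ₋₂:
  k=0: a=12, p=12, q=1
  k=1: a=9, p=109, q=9
  k=2: a=1, p=121, q=10
  k=3: a=2, p=351, q=29
  k=4: a=5, p=1876, q=155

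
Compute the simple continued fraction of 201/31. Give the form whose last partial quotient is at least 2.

201 = 6·31 + 15
31 = 2·15 + 1
15 = 15·1 + 0  (stop)
So 201/31 = [6; 2, 15].

[6; 2, 15]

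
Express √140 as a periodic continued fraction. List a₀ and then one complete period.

a₀ = ⌊√140⌋ = 11.

[11; 1, 4, 1, 22]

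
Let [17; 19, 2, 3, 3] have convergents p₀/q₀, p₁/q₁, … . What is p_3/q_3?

Using pₖ = aₖpₖ₋₁ + pₖ₋₂, qₖ = aₖqₖ₋₁ + qₖ₋₂ (with p₋₁=1, p₋₂=0, q₋₁=0, q₋₂=1):
  k=0: a=17, p=17, q=1
  k=1: a=19, p=324, q=19
  k=2: a=2, p=665, q=39
  k=3: a=3, p=2319, q=136

2319/136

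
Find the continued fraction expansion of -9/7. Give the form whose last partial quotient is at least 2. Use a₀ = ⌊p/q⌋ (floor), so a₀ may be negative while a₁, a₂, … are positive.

[-2; 1, 2, 2]

-9 = -2×7 + 5
7 = 1×5 + 2
5 = 2×2 + 1
2 = 2×1 + 0  (stop)
So -9/7 = [-2; 1, 2, 2].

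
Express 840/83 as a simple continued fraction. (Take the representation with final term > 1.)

[10; 8, 3, 3]

840 = 10*83 + 10
83 = 8*10 + 3
10 = 3*3 + 1
3 = 3*1 + 0  (stop)
So 840/83 = [10; 8, 3, 3].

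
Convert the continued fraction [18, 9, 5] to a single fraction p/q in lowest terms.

Using pₖ = aₖpₖ₋₁ + pₖ₋₂ and qₖ = aₖqₖ₋₁ + qₖ₋₂:
  k=0: a=18, p=18, q=1
  k=1: a=9, p=163, q=9
  k=2: a=5, p=833, q=46

833/46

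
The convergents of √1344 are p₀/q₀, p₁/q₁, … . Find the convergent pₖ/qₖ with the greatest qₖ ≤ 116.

3996/109

√1344 = [36; 1, 1, 1, 17, 1, 1, 1, 72, …] (period length 8).
Convergents:
  p_0/q_0 = 36/1
  p_1/q_1 = 37/1
  p_2/q_2 = 73/2
  p_3/q_3 = 110/3
  p_4/q_4 = 1943/53
  p_5/q_5 = 2053/56
  p_6/q_6 = 3996/109
  p_7/q_7 = 6049/165
q_6 = 109 ≤ 116 < 165 = q_7, so the answer is 3996/109.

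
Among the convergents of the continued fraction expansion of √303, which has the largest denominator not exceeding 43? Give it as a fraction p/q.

470/27

√303 = [17; 2, 2, 5, 2, 2, 34, …] (period length 6).
Convergents:
  p_0/q_0 = 17/1
  p_1/q_1 = 35/2
  p_2/q_2 = 87/5
  p_3/q_3 = 470/27
  p_4/q_4 = 1027/59
q_3 = 27 ≤ 43 < 59 = q_4, so the answer is 470/27.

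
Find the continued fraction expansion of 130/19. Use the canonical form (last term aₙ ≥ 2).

130 = 6·19 + 16
19 = 1·16 + 3
16 = 5·3 + 1
3 = 3·1 + 0  (stop)
So 130/19 = [6; 1, 5, 3].

[6; 1, 5, 3]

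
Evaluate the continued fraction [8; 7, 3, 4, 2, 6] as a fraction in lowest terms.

11123/1367

Fold from the inside: start with 6/1.
  2 + 1/6 = 13/6
  4 + 6/13 = 58/13
  3 + 13/58 = 187/58
  7 + 58/187 = 1367/187
  8 + 187/1367 = 11123/1367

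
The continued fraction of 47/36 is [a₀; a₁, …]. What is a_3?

47 = 1·36 + 11   →  a_0 = 1
36 = 3·11 + 3   →  a_1 = 3
11 = 3·3 + 2   →  a_2 = 3
3 = 1·2 + 1   →  a_3 = 1

1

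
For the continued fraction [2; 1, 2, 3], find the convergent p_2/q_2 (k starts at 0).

Using pₖ = aₖpₖ₋₁ + pₖ₋₂, qₖ = aₖqₖ₋₁ + qₖ₋₂ (with p₋₁=1, p₋₂=0, q₋₁=0, q₋₂=1):
  k=0: a=2, p=2, q=1
  k=1: a=1, p=3, q=1
  k=2: a=2, p=8, q=3

8/3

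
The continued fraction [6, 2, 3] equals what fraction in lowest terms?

45/7

Fold from the inside: start with 3/1.
  2 + 1/3 = 7/3
  6 + 3/7 = 45/7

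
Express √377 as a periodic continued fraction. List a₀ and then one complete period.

[19; 2, 2, 2, 38]

a₀ = ⌊√377⌋ = 19.
With m₀=0, d₀=1 and mₖ₊₁ = dₖaₖ − mₖ, dₖ₊₁ = (n − mₖ₊₁²)/dₖ, aₖ₊₁ = ⌊(a₀+mₖ₊₁)/dₖ₊₁⌋:
  k=1: m=19, d=16, a=2
  k=2: m=13, d=13, a=2
  k=3: m=13, d=16, a=2
  k=4: m=19, d=1, a=38
d=1 and a=2a₀=38 at k=4, so the next step gives (m, d) = (19, 16) again — its k=1 value — and the period has length 4.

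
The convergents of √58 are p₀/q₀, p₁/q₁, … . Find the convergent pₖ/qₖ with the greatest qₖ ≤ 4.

√58 = [7; 1, 1, 1, 1, 1, 1, 14, …] (period length 7).
Convergents:
  p_0/q_0 = 7/1
  p_1/q_1 = 8/1
  p_2/q_2 = 15/2
  p_3/q_3 = 23/3
  p_4/q_4 = 38/5
q_3 = 3 ≤ 4 < 5 = q_4, so the answer is 23/3.

23/3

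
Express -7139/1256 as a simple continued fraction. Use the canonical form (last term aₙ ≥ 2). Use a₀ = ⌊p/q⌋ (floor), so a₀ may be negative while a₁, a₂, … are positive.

[-6; 3, 6, 9, 3, 2]

-7139 = -6·1256 + 397
1256 = 3·397 + 65
397 = 6·65 + 7
65 = 9·7 + 2
7 = 3·2 + 1
2 = 2·1 + 0  (stop)
So -7139/1256 = [-6; 3, 6, 9, 3, 2].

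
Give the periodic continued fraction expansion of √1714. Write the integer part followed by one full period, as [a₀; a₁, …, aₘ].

[41; 2, 2, 82]

a₀ = ⌊√1714⌋ = 41.
With m₀=0, d₀=1 and mₖ₊₁ = dₖaₖ − mₖ, dₖ₊₁ = (n − mₖ₊₁²)/dₖ, aₖ₊₁ = ⌊(a₀+mₖ₊₁)/dₖ₊₁⌋:
  k=1: m=41, d=33, a=2
  k=2: m=25, d=33, a=2
  k=3: m=41, d=1, a=82
d=1 and a=2a₀=82 at k=3, so the next step gives (m, d) = (41, 33) again — its k=1 value — and the period has length 3.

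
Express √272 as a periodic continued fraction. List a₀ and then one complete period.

a₀ = ⌊√272⌋ = 16.

[16; 2, 32]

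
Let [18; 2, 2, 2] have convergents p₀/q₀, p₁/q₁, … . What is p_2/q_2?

92/5

Using pₖ = aₖpₖ₋₁ + pₖ₋₂, qₖ = aₖqₖ₋₁ + qₖ₋₂ (with p₋₁=1, p₋₂=0, q₋₁=0, q₋₂=1):
  k=0: a=18, p=18, q=1
  k=1: a=2, p=37, q=2
  k=2: a=2, p=92, q=5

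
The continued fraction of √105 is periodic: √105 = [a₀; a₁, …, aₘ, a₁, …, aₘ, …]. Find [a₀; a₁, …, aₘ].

[10; 4, 20]

a₀ = ⌊√105⌋ = 10.
With m₀=0, d₀=1 and mₖ₊₁ = dₖaₖ − mₖ, dₖ₊₁ = (n − mₖ₊₁²)/dₖ, aₖ₊₁ = ⌊(a₀+mₖ₊₁)/dₖ₊₁⌋:
  k=1: m=10, d=5, a=4
  k=2: m=10, d=1, a=20
d=1 and a=2a₀=20 at k=2, so the next step gives (m, d) = (10, 5) again — its k=1 value — and the period has length 2.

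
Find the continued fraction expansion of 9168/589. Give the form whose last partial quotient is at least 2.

[15; 1, 1, 3, 3, 12, 2]

9168 = 15·589 + 333
589 = 1·333 + 256
333 = 1·256 + 77
256 = 3·77 + 25
77 = 3·25 + 2
25 = 12·2 + 1
2 = 2·1 + 0  (stop)
So 9168/589 = [15; 1, 1, 3, 3, 12, 2].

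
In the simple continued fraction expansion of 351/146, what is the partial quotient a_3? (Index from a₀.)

9

351 = 2·146 + 59   →  a_0 = 2
146 = 2·59 + 28   →  a_1 = 2
59 = 2·28 + 3   →  a_2 = 2
28 = 9·3 + 1   →  a_3 = 9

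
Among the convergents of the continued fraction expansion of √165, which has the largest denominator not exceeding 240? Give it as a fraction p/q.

√165 = [12; 1, 5, 2, 5, 1, 24, …] (period length 6).
Convergents:
  p_0/q_0 = 12/1
  p_1/q_1 = 13/1
  p_2/q_2 = 77/6
  p_3/q_3 = 167/13
  p_4/q_4 = 912/71
  p_5/q_5 = 1079/84
  p_6/q_6 = 26808/2087
q_5 = 84 ≤ 240 < 2087 = q_6, so the answer is 1079/84.

1079/84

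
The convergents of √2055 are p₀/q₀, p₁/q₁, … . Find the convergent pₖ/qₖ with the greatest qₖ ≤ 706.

12285/271

√2055 = [45; 3, 90, …] (period length 2).
Convergents:
  p_0/q_0 = 45/1
  p_1/q_1 = 136/3
  p_2/q_2 = 12285/271
  p_3/q_3 = 36991/816
q_2 = 271 ≤ 706 < 816 = q_3, so the answer is 12285/271.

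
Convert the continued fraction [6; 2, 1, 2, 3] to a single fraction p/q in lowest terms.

Fold from the inside: start with 3/1.
  2 + 1/3 = 7/3
  1 + 3/7 = 10/7
  2 + 7/10 = 27/10
  6 + 10/27 = 172/27

172/27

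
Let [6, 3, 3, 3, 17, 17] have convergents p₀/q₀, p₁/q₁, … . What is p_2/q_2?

Using pₖ = aₖpₖ₋₁ + pₖ₋₂, qₖ = aₖqₖ₋₁ + qₖ₋₂ (with p₋₁=1, p₋₂=0, q₋₁=0, q₋₂=1):
  k=0: a=6, p=6, q=1
  k=1: a=3, p=19, q=3
  k=2: a=3, p=63, q=10

63/10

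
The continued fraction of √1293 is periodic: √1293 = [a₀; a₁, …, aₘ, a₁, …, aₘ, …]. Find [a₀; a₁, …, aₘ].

a₀ = ⌊√1293⌋ = 35.
With m₀=0, d₀=1 and mₖ₊₁ = dₖaₖ − mₖ, dₖ₊₁ = (n − mₖ₊₁²)/dₖ, aₖ₊₁ = ⌊(a₀+mₖ₊₁)/dₖ₊₁⌋:
  k=1: m=35, d=68, a=1
  k=2: m=33, d=3, a=22
  k=3: m=33, d=68, a=1
  k=4: m=35, d=1, a=70
d=1 and a=2a₀=70 at k=4, so the next step gives (m, d) = (35, 68) again — its k=1 value — and the period has length 4.

[35; 1, 22, 1, 70]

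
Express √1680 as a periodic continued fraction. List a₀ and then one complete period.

[40; 1, 80]

a₀ = ⌊√1680⌋ = 40.
With m₀=0, d₀=1 and mₖ₊₁ = dₖaₖ − mₖ, dₖ₊₁ = (n − mₖ₊₁²)/dₖ, aₖ₊₁ = ⌊(a₀+mₖ₊₁)/dₖ₊₁⌋:
  k=1: m=40, d=80, a=1
  k=2: m=40, d=1, a=80
d=1 and a=2a₀=80 at k=2, so the next step gives (m, d) = (40, 80) again — its k=1 value — and the period has length 2.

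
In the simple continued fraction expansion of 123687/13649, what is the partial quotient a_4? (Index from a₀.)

123687 = 9·13649 + 846   →  a_0 = 9
13649 = 16·846 + 113   →  a_1 = 16
846 = 7·113 + 55   →  a_2 = 7
113 = 2·55 + 3   →  a_3 = 2
55 = 18·3 + 1   →  a_4 = 18

18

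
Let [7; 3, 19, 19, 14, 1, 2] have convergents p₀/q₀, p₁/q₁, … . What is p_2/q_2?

425/58

Using pₖ = aₖpₖ₋₁ + pₖ₋₂, qₖ = aₖqₖ₋₁ + qₖ₋₂ (with p₋₁=1, p₋₂=0, q₋₁=0, q₋₂=1):
  k=0: a=7, p=7, q=1
  k=1: a=3, p=22, q=3
  k=2: a=19, p=425, q=58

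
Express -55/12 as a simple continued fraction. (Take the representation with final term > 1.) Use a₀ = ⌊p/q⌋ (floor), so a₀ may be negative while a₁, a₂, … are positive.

[-5; 2, 2, 2]

-55 = -5×12 + 5
12 = 2×5 + 2
5 = 2×2 + 1
2 = 2×1 + 0  (stop)
So -55/12 = [-5; 2, 2, 2].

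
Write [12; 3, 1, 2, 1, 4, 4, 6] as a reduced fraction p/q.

22879/1865

Fold from the inside: start with 6/1.
  4 + 1/6 = 25/6
  4 + 6/25 = 106/25
  1 + 25/106 = 131/106
  2 + 106/131 = 368/131
  1 + 131/368 = 499/368
  3 + 368/499 = 1865/499
  12 + 499/1865 = 22879/1865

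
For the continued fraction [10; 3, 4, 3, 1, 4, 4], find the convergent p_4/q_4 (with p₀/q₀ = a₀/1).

567/55

Using pₖ = aₖpₖ₋₁ + pₖ₋₂, qₖ = aₖqₖ₋₁ + qₖ₋₂ (with p₋₁=1, p₋₂=0, q₋₁=0, q₋₂=1):
  k=0: a=10, p=10, q=1
  k=1: a=3, p=31, q=3
  k=2: a=4, p=134, q=13
  k=3: a=3, p=433, q=42
  k=4: a=1, p=567, q=55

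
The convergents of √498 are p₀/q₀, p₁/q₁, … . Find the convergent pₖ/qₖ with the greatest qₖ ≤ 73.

424/19

√498 = [22; 3, 6, 22, 6, 3, 44, …] (period length 6).
Convergents:
  p_0/q_0 = 22/1
  p_1/q_1 = 67/3
  p_2/q_2 = 424/19
  p_3/q_3 = 9395/421
q_2 = 19 ≤ 73 < 421 = q_3, so the answer is 424/19.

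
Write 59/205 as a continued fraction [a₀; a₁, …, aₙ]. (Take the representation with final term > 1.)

[0; 3, 2, 9, 3]

59 = 0×205 + 59
205 = 3×59 + 28
59 = 2×28 + 3
28 = 9×3 + 1
3 = 3×1 + 0  (stop)
So 59/205 = [0; 3, 2, 9, 3].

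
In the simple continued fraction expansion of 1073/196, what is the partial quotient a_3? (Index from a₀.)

3

1073 = 5·196 + 93   →  a_0 = 5
196 = 2·93 + 10   →  a_1 = 2
93 = 9·10 + 3   →  a_2 = 9
10 = 3·3 + 1   →  a_3 = 3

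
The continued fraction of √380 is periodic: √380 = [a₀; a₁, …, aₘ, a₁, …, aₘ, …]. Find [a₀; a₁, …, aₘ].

a₀ = ⌊√380⌋ = 19.

[19; 2, 38]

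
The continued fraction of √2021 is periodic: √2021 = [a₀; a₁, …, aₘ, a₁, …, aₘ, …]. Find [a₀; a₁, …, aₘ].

a₀ = ⌊√2021⌋ = 44.

[44; 1, 21, 2, 21, 1, 88]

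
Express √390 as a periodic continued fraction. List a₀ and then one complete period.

[19; 1, 2, 1, 38]

a₀ = ⌊√390⌋ = 19.
With m₀=0, d₀=1 and mₖ₊₁ = dₖaₖ − mₖ, dₖ₊₁ = (n − mₖ₊₁²)/dₖ, aₖ₊₁ = ⌊(a₀+mₖ₊₁)/dₖ₊₁⌋:
  k=1: m=19, d=29, a=1
  k=2: m=10, d=10, a=2
  k=3: m=10, d=29, a=1
  k=4: m=19, d=1, a=38
d=1 and a=2a₀=38 at k=4, so the next step gives (m, d) = (19, 29) again — its k=1 value — and the period has length 4.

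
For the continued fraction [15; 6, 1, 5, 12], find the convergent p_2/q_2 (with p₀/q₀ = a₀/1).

106/7

Using pₖ = aₖpₖ₋₁ + pₖ₋₂, qₖ = aₖqₖ₋₁ + qₖ₋₂ (with p₋₁=1, p₋₂=0, q₋₁=0, q₋₂=1):
  k=0: a=15, p=15, q=1
  k=1: a=6, p=91, q=6
  k=2: a=1, p=106, q=7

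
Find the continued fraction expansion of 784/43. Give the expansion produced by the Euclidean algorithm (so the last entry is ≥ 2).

[18; 4, 3, 3]

784 = 18×43 + 10
43 = 4×10 + 3
10 = 3×3 + 1
3 = 3×1 + 0  (stop)
So 784/43 = [18; 4, 3, 3].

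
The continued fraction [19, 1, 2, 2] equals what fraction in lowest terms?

138/7

Using pₖ = aₖpₖ₋₁ + pₖ₋₂ and qₖ = aₖqₖ₋₁ + qₖ₋₂:
  k=0: a=19, p=19, q=1
  k=1: a=1, p=20, q=1
  k=2: a=2, p=59, q=3
  k=3: a=2, p=138, q=7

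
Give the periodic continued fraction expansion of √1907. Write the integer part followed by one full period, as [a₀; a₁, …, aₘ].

[43; 1, 2, 43, 2, 1, 86]

a₀ = ⌊√1907⌋ = 43.
With m₀=0, d₀=1 and mₖ₊₁ = dₖaₖ − mₖ, dₖ₊₁ = (n − mₖ₊₁²)/dₖ, aₖ₊₁ = ⌊(a₀+mₖ₊₁)/dₖ₊₁⌋:
  k=1: m=43, d=58, a=1
  k=2: m=15, d=29, a=2
  k=3: m=43, d=2, a=43
  k=4: m=43, d=29, a=2
  k=5: m=15, d=58, a=1
  k=6: m=43, d=1, a=86
d=1 and a=2a₀=86 at k=6, so the next step gives (m, d) = (43, 58) again — its k=1 value — and the period has length 6.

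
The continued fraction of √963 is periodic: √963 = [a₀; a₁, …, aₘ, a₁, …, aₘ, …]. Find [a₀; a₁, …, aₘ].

a₀ = ⌊√963⌋ = 31.
With m₀=0, d₀=1 and mₖ₊₁ = dₖaₖ − mₖ, dₖ₊₁ = (n − mₖ₊₁²)/dₖ, aₖ₊₁ = ⌊(a₀+mₖ₊₁)/dₖ₊₁⌋:
  k=1: m=31, d=2, a=31
  k=2: m=31, d=1, a=62
d=1 and a=2a₀=62 at k=2, so the next step gives (m, d) = (31, 2) again — its k=1 value — and the period has length 2.

[31; 31, 62]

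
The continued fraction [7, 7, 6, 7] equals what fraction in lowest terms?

2199/308

Using pₖ = aₖpₖ₋₁ + pₖ₋₂ and qₖ = aₖqₖ₋₁ + qₖ₋₂:
  k=0: a=7, p=7, q=1
  k=1: a=7, p=50, q=7
  k=2: a=6, p=307, q=43
  k=3: a=7, p=2199, q=308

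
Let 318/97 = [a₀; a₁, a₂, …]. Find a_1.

318 = 3·97 + 27   →  a_0 = 3
97 = 3·27 + 16   →  a_1 = 3

3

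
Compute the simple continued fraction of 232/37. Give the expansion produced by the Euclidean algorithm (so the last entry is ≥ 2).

232 = 6*37 + 10
37 = 3*10 + 7
10 = 1*7 + 3
7 = 2*3 + 1
3 = 3*1 + 0  (stop)
So 232/37 = [6; 3, 1, 2, 3].

[6; 3, 1, 2, 3]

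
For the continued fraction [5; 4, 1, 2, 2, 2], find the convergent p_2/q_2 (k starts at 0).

Using pₖ = aₖpₖ₋₁ + pₖ₋₂, qₖ = aₖqₖ₋₁ + qₖ₋₂ (with p₋₁=1, p₋₂=0, q₋₁=0, q₋₂=1):
  k=0: a=5, p=5, q=1
  k=1: a=4, p=21, q=4
  k=2: a=1, p=26, q=5

26/5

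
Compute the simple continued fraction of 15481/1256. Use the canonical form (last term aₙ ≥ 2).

[12; 3, 14, 9, 1, 2]

15481 = 12*1256 + 409
1256 = 3*409 + 29
409 = 14*29 + 3
29 = 9*3 + 2
3 = 1*2 + 1
2 = 2*1 + 0  (stop)
So 15481/1256 = [12; 3, 14, 9, 1, 2].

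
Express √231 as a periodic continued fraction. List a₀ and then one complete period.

[15; 5, 30]

a₀ = ⌊√231⌋ = 15.
With m₀=0, d₀=1 and mₖ₊₁ = dₖaₖ − mₖ, dₖ₊₁ = (n − mₖ₊₁²)/dₖ, aₖ₊₁ = ⌊(a₀+mₖ₊₁)/dₖ₊₁⌋:
  k=1: m=15, d=6, a=5
  k=2: m=15, d=1, a=30
d=1 and a=2a₀=30 at k=2, so the next step gives (m, d) = (15, 6) again — its k=1 value — and the period has length 2.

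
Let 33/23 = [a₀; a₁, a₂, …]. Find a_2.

3

33 = 1·23 + 10   →  a_0 = 1
23 = 2·10 + 3   →  a_1 = 2
10 = 3·3 + 1   →  a_2 = 3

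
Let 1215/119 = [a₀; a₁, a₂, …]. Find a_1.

4

1215 = 10·119 + 25   →  a_0 = 10
119 = 4·25 + 19   →  a_1 = 4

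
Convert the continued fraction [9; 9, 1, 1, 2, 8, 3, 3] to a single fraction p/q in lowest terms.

Fold from the inside: start with 3/1.
  3 + 1/3 = 10/3
  8 + 3/10 = 83/10
  2 + 10/83 = 176/83
  1 + 83/176 = 259/176
  1 + 176/259 = 435/259
  9 + 259/435 = 4174/435
  9 + 435/4174 = 38001/4174

38001/4174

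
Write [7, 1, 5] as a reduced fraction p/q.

47/6

Fold from the inside: start with 5/1.
  1 + 1/5 = 6/5
  7 + 5/6 = 47/6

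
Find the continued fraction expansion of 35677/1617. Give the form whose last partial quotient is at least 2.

35677 = 22*1617 + 103
1617 = 15*103 + 72
103 = 1*72 + 31
72 = 2*31 + 10
31 = 3*10 + 1
10 = 10*1 + 0  (stop)
So 35677/1617 = [22; 15, 1, 2, 3, 10].

[22; 15, 1, 2, 3, 10]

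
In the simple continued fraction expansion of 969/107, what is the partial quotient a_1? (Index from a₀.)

969 = 9·107 + 6   →  a_0 = 9
107 = 17·6 + 5   →  a_1 = 17

17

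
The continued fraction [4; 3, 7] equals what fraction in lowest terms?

Fold from the inside: start with 7/1.
  3 + 1/7 = 22/7
  4 + 7/22 = 95/22

95/22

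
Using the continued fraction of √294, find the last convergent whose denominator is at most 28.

√294 = [17; 6, 1, 4, 1, 6, 34, …] (period length 6).
Convergents:
  p_0/q_0 = 17/1
  p_1/q_1 = 103/6
  p_2/q_2 = 120/7
  p_3/q_3 = 583/34
q_2 = 7 ≤ 28 < 34 = q_3, so the answer is 120/7.

120/7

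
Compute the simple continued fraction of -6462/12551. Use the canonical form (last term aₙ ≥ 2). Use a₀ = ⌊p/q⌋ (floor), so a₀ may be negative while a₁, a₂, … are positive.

-6462 = -1×12551 + 6089
12551 = 2×6089 + 373
6089 = 16×373 + 121
373 = 3×121 + 10
121 = 12×10 + 1
10 = 10×1 + 0  (stop)
So -6462/12551 = [-1; 2, 16, 3, 12, 10].

[-1; 2, 16, 3, 12, 10]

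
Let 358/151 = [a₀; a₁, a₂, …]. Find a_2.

1

358 = 2·151 + 56   →  a_0 = 2
151 = 2·56 + 39   →  a_1 = 2
56 = 1·39 + 17   →  a_2 = 1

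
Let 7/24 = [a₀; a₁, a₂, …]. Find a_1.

3

7 = 0·24 + 7   →  a_0 = 0
24 = 3·7 + 3   →  a_1 = 3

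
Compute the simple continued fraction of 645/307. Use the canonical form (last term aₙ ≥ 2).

[2; 9, 1, 9, 3]

645 = 2×307 + 31
307 = 9×31 + 28
31 = 1×28 + 3
28 = 9×3 + 1
3 = 3×1 + 0  (stop)
So 645/307 = [2; 9, 1, 9, 3].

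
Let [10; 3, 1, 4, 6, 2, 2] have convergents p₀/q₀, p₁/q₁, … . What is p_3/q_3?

Using pₖ = aₖpₖ₋₁ + pₖ₋₂, qₖ = aₖqₖ₋₁ + qₖ₋₂ (with p₋₁=1, p₋₂=0, q₋₁=0, q₋₂=1):
  k=0: a=10, p=10, q=1
  k=1: a=3, p=31, q=3
  k=2: a=1, p=41, q=4
  k=3: a=4, p=195, q=19

195/19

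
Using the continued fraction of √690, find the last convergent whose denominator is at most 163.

√690 = [26; 3, 1, 2, 1, 3, 52, …] (period length 6).
Convergents:
  p_0/q_0 = 26/1
  p_1/q_1 = 79/3
  p_2/q_2 = 105/4
  p_3/q_3 = 289/11
  p_4/q_4 = 394/15
  p_5/q_5 = 1471/56
  p_6/q_6 = 76886/2927
q_5 = 56 ≤ 163 < 2927 = q_6, so the answer is 1471/56.

1471/56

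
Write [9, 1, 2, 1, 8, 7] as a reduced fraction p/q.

2426/249

Using pₖ = aₖpₖ₋₁ + pₖ₋₂ and qₖ = aₖqₖ₋₁ + qₖ₋₂:
  k=0: a=9, p=9, q=1
  k=1: a=1, p=10, q=1
  k=2: a=2, p=29, q=3
  k=3: a=1, p=39, q=4
  k=4: a=8, p=341, q=35
  k=5: a=7, p=2426, q=249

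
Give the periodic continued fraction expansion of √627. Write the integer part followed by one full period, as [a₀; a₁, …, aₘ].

a₀ = ⌊√627⌋ = 25.
With m₀=0, d₀=1 and mₖ₊₁ = dₖaₖ − mₖ, dₖ₊₁ = (n − mₖ₊₁²)/dₖ, aₖ₊₁ = ⌊(a₀+mₖ₊₁)/dₖ₊₁⌋:
  k=1: m=25, d=2, a=25
  k=2: m=25, d=1, a=50
d=1 and a=2a₀=50 at k=2, so the next step gives (m, d) = (25, 2) again — its k=1 value — and the period has length 2.

[25; 25, 50]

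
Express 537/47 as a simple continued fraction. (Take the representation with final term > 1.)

537 = 11*47 + 20
47 = 2*20 + 7
20 = 2*7 + 6
7 = 1*6 + 1
6 = 6*1 + 0  (stop)
So 537/47 = [11; 2, 2, 1, 6].

[11; 2, 2, 1, 6]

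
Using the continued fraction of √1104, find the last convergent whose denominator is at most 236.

√1104 = [33; 4, 2, 2, 2, 4, 66, …] (period length 6).
Convergents:
  p_0/q_0 = 33/1
  p_1/q_1 = 133/4
  p_2/q_2 = 299/9
  p_3/q_3 = 731/22
  p_4/q_4 = 1761/53
  p_5/q_5 = 7775/234
  p_6/q_6 = 514911/15497
q_5 = 234 ≤ 236 < 15497 = q_6, so the answer is 7775/234.

7775/234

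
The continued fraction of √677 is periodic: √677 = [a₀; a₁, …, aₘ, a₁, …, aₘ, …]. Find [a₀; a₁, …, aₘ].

a₀ = ⌊√677⌋ = 26.
With m₀=0, d₀=1 and mₖ₊₁ = dₖaₖ − mₖ, dₖ₊₁ = (n − mₖ₊₁²)/dₖ, aₖ₊₁ = ⌊(a₀+mₖ₊₁)/dₖ₊₁⌋:
  k=1: m=26, d=1, a=52
d=1 and a=2a₀=52 at k=1, so the next step gives (m, d) = (26, 1) again — its k=1 value — and the period has length 1.

[26; 52]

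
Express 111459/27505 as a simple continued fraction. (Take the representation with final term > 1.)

[4; 19, 8, 1, 3, 2, 3, 5]

111459 = 4×27505 + 1439
27505 = 19×1439 + 164
1439 = 8×164 + 127
164 = 1×127 + 37
127 = 3×37 + 16
37 = 2×16 + 5
16 = 3×5 + 1
5 = 5×1 + 0  (stop)
So 111459/27505 = [4; 19, 8, 1, 3, 2, 3, 5].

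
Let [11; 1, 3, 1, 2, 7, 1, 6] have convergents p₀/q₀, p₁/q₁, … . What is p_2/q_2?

Using pₖ = aₖpₖ₋₁ + pₖ₋₂, qₖ = aₖqₖ₋₁ + qₖ₋₂ (with p₋₁=1, p₋₂=0, q₋₁=0, q₋₂=1):
  k=0: a=11, p=11, q=1
  k=1: a=1, p=12, q=1
  k=2: a=3, p=47, q=4

47/4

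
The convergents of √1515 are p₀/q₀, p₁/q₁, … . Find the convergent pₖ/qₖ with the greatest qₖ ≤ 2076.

√1515 = [38; 1, 11, 1, 76, …] (period length 4).
Convergents:
  p_0/q_0 = 38/1
  p_1/q_1 = 39/1
  p_2/q_2 = 467/12
  p_3/q_3 = 506/13
  p_4/q_4 = 38923/1000
  p_5/q_5 = 39429/1013
  p_6/q_6 = 472642/12143
q_5 = 1013 ≤ 2076 < 12143 = q_6, so the answer is 39429/1013.

39429/1013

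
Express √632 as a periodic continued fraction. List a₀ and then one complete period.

[25; 7, 6, 7, 50]

a₀ = ⌊√632⌋ = 25.
With m₀=0, d₀=1 and mₖ₊₁ = dₖaₖ − mₖ, dₖ₊₁ = (n − mₖ₊₁²)/dₖ, aₖ₊₁ = ⌊(a₀+mₖ₊₁)/dₖ₊₁⌋:
  k=1: m=25, d=7, a=7
  k=2: m=24, d=8, a=6
  k=3: m=24, d=7, a=7
  k=4: m=25, d=1, a=50
d=1 and a=2a₀=50 at k=4, so the next step gives (m, d) = (25, 7) again — its k=1 value — and the period has length 4.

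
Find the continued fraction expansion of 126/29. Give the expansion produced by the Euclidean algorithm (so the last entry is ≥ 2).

126 = 4*29 + 10
29 = 2*10 + 9
10 = 1*9 + 1
9 = 9*1 + 0  (stop)
So 126/29 = [4; 2, 1, 9].

[4; 2, 1, 9]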